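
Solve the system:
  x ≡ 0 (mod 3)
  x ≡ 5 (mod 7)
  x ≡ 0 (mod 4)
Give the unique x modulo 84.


Moduli 3, 7, 4 are pairwise coprime; by CRT there is a unique solution modulo M = 3 · 7 · 4 = 84.
Solve pairwise, accumulating the modulus:
  Start with x ≡ 0 (mod 3).
  Combine with x ≡ 5 (mod 7): since gcd(3, 7) = 1, we get a unique residue mod 21.
    Write x = 0 + 3·t and substitute into x ≡ 5 (mod 7): 3·t ≡ 5 − 0 = 5 (mod 7).
    The inverse of 3 mod 7 is 5 (since 3·5 = 15 = 2·7 + 1), so t ≡ 5·5 = 25 ≡ 4 (mod 7).
    Then x = 0 + 3·4 = 12, valid modulo lcm(3, 7) = 21: x ≡ 12 (mod 21).
  Combine with x ≡ 0 (mod 4): since gcd(21, 4) = 1, we get a unique residue mod 84.
    Write x = 12 + 21·t and substitute into x ≡ 0 (mod 4): 21·t ≡ 0 − 12 = -12 (mod 4).
    Reduce coefficients mod 4: 1·t ≡ 0 (mod 4).
    So t ≡ 0 (mod 4).
    Then x = 12 + 21·0 = 12, valid modulo lcm(21, 4) = 84: x ≡ 12 (mod 84).
Verify: 12 mod 3 = 0 ✓, 12 mod 7 = 5 ✓, 12 mod 4 = 0 ✓.

x ≡ 12 (mod 84).


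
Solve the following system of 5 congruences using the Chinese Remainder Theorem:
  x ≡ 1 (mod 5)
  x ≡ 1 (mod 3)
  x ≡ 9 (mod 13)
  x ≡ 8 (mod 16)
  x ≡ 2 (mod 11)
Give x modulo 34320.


Product of moduli M = 5 · 3 · 13 · 16 · 11 = 34320.
Merge one congruence at a time:
  Start: x ≡ 1 (mod 5).
  Combine with x ≡ 1 (mod 3); new modulus lcm = 15.
    Write x = 1 + 5·t and substitute into x ≡ 1 (mod 3): 5·t ≡ 1 − 1 = 0 (mod 3).
    Reduce coefficients mod 3: 2·t ≡ 0 (mod 3).
    The inverse of 2 mod 3 is 2 (since 2·2 = 4 = 1·3 + 1), so t ≡ 2·0 = 0 ≡ 0 (mod 3).
    Then x = 1 + 5·0 = 1, valid modulo lcm(5, 3) = 15: x ≡ 1 (mod 15).
  Combine with x ≡ 9 (mod 13); new modulus lcm = 195.
    Write x = 1 + 15·t and substitute into x ≡ 9 (mod 13): 15·t ≡ 9 − 1 = 8 (mod 13).
    Reduce coefficients mod 13: 2·t ≡ 8 (mod 13).
    The inverse of 2 mod 13 is 7 (since 2·7 = 14 = 1·13 + 1), so t ≡ 7·8 = 56 ≡ 4 (mod 13).
    Then x = 1 + 15·4 = 61, valid modulo lcm(15, 13) = 195: x ≡ 61 (mod 195).
  Combine with x ≡ 8 (mod 16); new modulus lcm = 3120.
    Write x = 61 + 195·t and substitute into x ≡ 8 (mod 16): 195·t ≡ 8 − 61 = -53 (mod 16).
    Reduce coefficients mod 16: 3·t ≡ 11 (mod 16).
    The inverse of 3 mod 16 is 11 (since 3·11 = 33 = 2·16 + 1), so t ≡ 11·11 = 121 ≡ 9 (mod 16).
    Then x = 61 + 195·9 = 1816, valid modulo lcm(195, 16) = 3120: x ≡ 1816 (mod 3120).
  Combine with x ≡ 2 (mod 11); new modulus lcm = 34320.
    Write x = 1816 + 3120·t and substitute into x ≡ 2 (mod 11): 3120·t ≡ 2 − 1816 = -1814 (mod 11).
    Reduce coefficients mod 11: 7·t ≡ 1 (mod 11).
    The inverse of 7 mod 11 is 8 (since 7·8 = 56 = 5·11 + 1), so t ≡ 8·1 = 8 ≡ 8 (mod 11).
    Then x = 1816 + 3120·8 = 26776, valid modulo lcm(3120, 11) = 34320: x ≡ 26776 (mod 34320).
Verify against each original: 26776 mod 5 = 1, 26776 mod 3 = 1, 26776 mod 13 = 9, 26776 mod 16 = 8, 26776 mod 11 = 2.

x ≡ 26776 (mod 34320).


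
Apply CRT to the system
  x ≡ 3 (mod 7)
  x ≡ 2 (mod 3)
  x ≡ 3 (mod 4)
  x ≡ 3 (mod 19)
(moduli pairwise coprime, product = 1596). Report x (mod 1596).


Product of moduli M = 7 · 3 · 4 · 19 = 1596.
Merge one congruence at a time:
  Start: x ≡ 3 (mod 7).
  Combine with x ≡ 2 (mod 3); new modulus lcm = 21.
    Write x = 3 + 7·t and substitute into x ≡ 2 (mod 3): 7·t ≡ 2 − 3 = -1 (mod 3).
    Reduce coefficients mod 3: 1·t ≡ 2 (mod 3).
    So t ≡ 2 (mod 3).
    Then x = 3 + 7·2 = 17, valid modulo lcm(7, 3) = 21: x ≡ 17 (mod 21).
  Combine with x ≡ 3 (mod 4); new modulus lcm = 84.
    Write x = 17 + 21·t and substitute into x ≡ 3 (mod 4): 21·t ≡ 3 − 17 = -14 (mod 4).
    Reduce coefficients mod 4: 1·t ≡ 2 (mod 4).
    So t ≡ 2 (mod 4).
    Then x = 17 + 21·2 = 59, valid modulo lcm(21, 4) = 84: x ≡ 59 (mod 84).
  Combine with x ≡ 3 (mod 19); new modulus lcm = 1596.
    Write x = 59 + 84·t and substitute into x ≡ 3 (mod 19): 84·t ≡ 3 − 59 = -56 (mod 19).
    Reduce coefficients mod 19: 8·t ≡ 1 (mod 19).
    The inverse of 8 mod 19 is 12 (since 8·12 = 96 = 5·19 + 1), so t ≡ 12·1 = 12 ≡ 12 (mod 19).
    Then x = 59 + 84·12 = 1067, valid modulo lcm(84, 19) = 1596: x ≡ 1067 (mod 1596).
Verify against each original: 1067 mod 7 = 3, 1067 mod 3 = 2, 1067 mod 4 = 3, 1067 mod 19 = 3.

x ≡ 1067 (mod 1596).


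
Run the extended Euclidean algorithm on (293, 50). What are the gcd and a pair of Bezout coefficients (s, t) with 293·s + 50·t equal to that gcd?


Euclidean algorithm on (293, 50) — divide until remainder is 0:
  293 = 5 · 50 + 43
  50 = 1 · 43 + 7
  43 = 6 · 7 + 1
  7 = 7 · 1 + 0
gcd(293, 50) = 1.
Track Bezout coefficients alongside the remainders: start with r₀ = 293 = a·1 + b·0 (s = 1, t = 0) and r₁ = 50 = a·0 + b·1 (s = 0, t = 1); each new remainder r_{k+1} = r_{k-1} − q_k·r_k inherits s_{k+1} = s_{k-1} − q_k·s_k, t_{k+1} = t_{k-1} − q_k·t_k, so r_k = a·s_k + b·t_k at every step:
  q = 5: r = 43, s = 1 − 5·0 = 1, t = 0 − 5·1 = -5  (check: 293·1 + 50·(-5) = 43)
  q = 1: r = 7, s = 0 − 1·1 = -1, t = 1 − 1·(-5) = 6  (check: 293·(-1) + 50·6 = 7)
  q = 6: r = 1, s = 1 − 6·(-1) = 7, t = -5 − 6·6 = -41  (check: 293·7 + 50·(-41) = 1)
The row with r = 1 (the gcd) gives the Bezout coefficients s = 7, t = -41.
Result: 293 · (7) + 50 · (-41) = 1.

gcd(293, 50) = 1; s = 7, t = -41 (check: 293·7 + 50·(-41) = 1).


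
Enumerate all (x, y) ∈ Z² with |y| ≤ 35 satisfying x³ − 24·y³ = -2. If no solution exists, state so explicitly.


The equation is x³ - 24y³ = -2. For fixed y, x³ = 24·y³ − 2, so a solution requires the RHS to be a perfect cube.
Strategy: iterate y from -35 to 35, compute RHS = 24·y³ − 2, and check whether it is a (positive or negative) perfect cube.
Check small values of y:
  y = 0: RHS = -2 is not a perfect cube.
  y = 1: RHS = 22 is not a perfect cube.
  y = -1: RHS = -26 is not a perfect cube.
  y = 2: RHS = 190 is not a perfect cube.
  y = -2: RHS = -194 is not a perfect cube.
  y = 3: RHS = 646 is not a perfect cube.
  y = -3: RHS = -650 is not a perfect cube.
Continuing the search up to |y| = 35 finds no solutions either.
No (x, y) in the scanned range satisfies the equation.

No integer solutions with |y| ≤ 35.


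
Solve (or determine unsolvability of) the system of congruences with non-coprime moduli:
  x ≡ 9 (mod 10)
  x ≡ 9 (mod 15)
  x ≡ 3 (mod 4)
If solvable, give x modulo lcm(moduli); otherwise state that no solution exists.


Moduli 10, 15, 4 are not pairwise coprime, so CRT works modulo lcm(m_i) when all pairwise compatibility conditions hold.
Pairwise compatibility: gcd(m_i, m_j) must divide a_i - a_j for every pair.
Merge one congruence at a time:
  Start: x ≡ 9 (mod 10).
  Combine with x ≡ 9 (mod 15): gcd(10, 15) = 5; 9 - 9 = 0, which IS divisible by 5, so compatible.
    Write x = 9 + 10·t and substitute into x ≡ 9 (mod 15): 10·t ≡ 9 − 9 = 0 (mod 15).
    Divide the congruence (and modulus) by g = 5: 2·t ≡ 0 (mod 3).
    The inverse of 2 mod 3 is 2 (since 2·2 = 4 = 1·3 + 1), so t ≡ 2·0 = 0 ≡ 0 (mod 3).
    Then x = 9 + 10·0 = 9, valid modulo lcm(10, 15) = 30: x ≡ 9 (mod 30).
  Combine with x ≡ 3 (mod 4): gcd(30, 4) = 2; 3 - 9 = -6, which IS divisible by 2, so compatible.
    Write x = 9 + 30·t and substitute into x ≡ 3 (mod 4): 30·t ≡ 3 − 9 = -6 (mod 4).
    Divide the congruence (and modulus) by g = 2: 15·t ≡ -3 (mod 2).
    Reduce coefficients mod 2: 1·t ≡ 1 (mod 2).
    So t ≡ 1 (mod 2).
    Then x = 9 + 30·1 = 39, valid modulo lcm(30, 4) = 60: x ≡ 39 (mod 60).
Verify: 39 mod 10 = 9, 39 mod 15 = 9, 39 mod 4 = 3.

x ≡ 39 (mod 60).


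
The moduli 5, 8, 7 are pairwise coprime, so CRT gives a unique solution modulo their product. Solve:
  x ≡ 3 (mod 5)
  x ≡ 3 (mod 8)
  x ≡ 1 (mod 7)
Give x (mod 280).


Moduli 5, 8, 7 are pairwise coprime; by CRT there is a unique solution modulo M = 5 · 8 · 7 = 280.
Solve pairwise, accumulating the modulus:
  Start with x ≡ 3 (mod 5).
  Combine with x ≡ 3 (mod 8): since gcd(5, 8) = 1, we get a unique residue mod 40.
    Write x = 3 + 5·t and substitute into x ≡ 3 (mod 8): 5·t ≡ 3 − 3 = 0 (mod 8).
    The inverse of 5 mod 8 is 5 (since 5·5 = 25 = 3·8 + 1), so t ≡ 5·0 = 0 ≡ 0 (mod 8).
    Then x = 3 + 5·0 = 3, valid modulo lcm(5, 8) = 40: x ≡ 3 (mod 40).
  Combine with x ≡ 1 (mod 7): since gcd(40, 7) = 1, we get a unique residue mod 280.
    Write x = 3 + 40·t and substitute into x ≡ 1 (mod 7): 40·t ≡ 1 − 3 = -2 (mod 7).
    Reduce coefficients mod 7: 5·t ≡ 5 (mod 7).
    The inverse of 5 mod 7 is 3 (since 5·3 = 15 = 2·7 + 1), so t ≡ 3·5 = 15 ≡ 1 (mod 7).
    Then x = 3 + 40·1 = 43, valid modulo lcm(40, 7) = 280: x ≡ 43 (mod 280).
Verify: 43 mod 5 = 3 ✓, 43 mod 8 = 3 ✓, 43 mod 7 = 1 ✓.

x ≡ 43 (mod 280).


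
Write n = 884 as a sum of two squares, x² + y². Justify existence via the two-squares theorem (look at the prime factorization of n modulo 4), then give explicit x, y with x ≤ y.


Step 1: Factor n = 884 = 2^2 · 13 · 17.
Step 2: Check the mod-4 condition on each prime factor: 2 = 2 (special); 13 ≡ 1 (mod 4), exponent 1; 17 ≡ 1 (mod 4), exponent 1.
All primes ≡ 3 (mod 4) appear to even exponent (or don't appear), so by the two-squares theorem n IS expressible as a sum of two squares.
Step 3: Build a representation. Group n = k² · m with k = 2 and m = 13 · 17 = 221 (a product of primes ≡ 1 (mod 4)); a representation of m scales to one of n via (k·x)² + (k·y)² = k²(x² + y²). Each prime p ≡ 1 (mod 4) is itself a sum of two squares; find a² by testing p − a² for a perfect square:
  13: 13 − 1² = 12, 13 − 2² = 9 = 3² ⇒ 13 = 2² + 3².
  17: 17 − 1² = 16 = 4² ⇒ 17 = 1² + 4².
  Combine using the Brahmagupta–Fibonacci identity (a² + b²)(c² + d²) = (ac − bd)² + (ad + bc)² = (ac + bd)² + (ad − bc)²:
  13 · 17 = 221: from (2² + 3²)(1² + 4²), take (2·1 − 3·4, 2·4 + 3·1) = (2 − 12, 8 + 3) = (-10, 11); dropping signs (only squares matter) gives (10, 11); check 10² + 11² = 100 + 121 = 221 ✓.
  Scale by k = 2: (2·10, 2·11) = (20, 22).
Step 4: Order so x ≤ y and verify: 20² + 22² = 400 + 484 = 884 = n. ✓

n = 884 = 20² + 22² (one valid representation with x ≤ y).


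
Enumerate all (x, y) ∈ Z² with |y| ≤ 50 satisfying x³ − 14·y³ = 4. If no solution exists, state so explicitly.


The equation is x³ - 14y³ = 4. For fixed y, x³ = 14·y³ + 4, so a solution requires the RHS to be a perfect cube.
Strategy: iterate y from -50 to 50, compute RHS = 14·y³ + 4, and check whether it is a (positive or negative) perfect cube.
Check small values of y:
  y = 0: RHS = 4 is not a perfect cube.
  y = 1: RHS = 18 is not a perfect cube.
  y = -1: RHS = -10 is not a perfect cube.
  y = 2: RHS = 116 is not a perfect cube.
  y = -2: RHS = -108 is not a perfect cube.
  y = 3: RHS = 382 is not a perfect cube.
  y = -3: RHS = -374 is not a perfect cube.
Continuing the search up to |y| = 50 finds no solutions either.
No (x, y) in the scanned range satisfies the equation.

No integer solutions with |y| ≤ 50.


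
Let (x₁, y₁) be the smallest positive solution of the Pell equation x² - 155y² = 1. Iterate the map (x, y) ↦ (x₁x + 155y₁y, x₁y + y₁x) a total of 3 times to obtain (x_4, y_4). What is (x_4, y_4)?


Step 1: Find the fundamental solution (x₁, y₁) of x² - 155y² = 1.
  Expand √155 as a continued fraction. a₀ = ⌊√155⌋ = 12; iterate m_{k+1} = d_k·a_k − m_k, d_{k+1} = (155 − m_{k+1}²)/d_k, a_{k+1} = ⌊(a₀ + m_{k+1})/d_{k+1}⌋ (starting m₀ = 0, d₀ = 1), with convergents p_k = a_k·p_{k-1} + p_{k-2}, q_k = a_k·q_{k-1} + q_{k-2} (p₋₁ = 1, q₋₁ = 0):
  k = 0: a₀ = 12; p₀/q₀ = 12/1; p₀² − 155·q₀² = 144 − 155 = -11.
  k = 1: m = 12, d = 11, a = ⌊(12 + 12)/11⌋ = 2; p/q = (2·12 + 1)/(2·1 + 0) = 25/2; p² − 155·q² = 625 − 620 = 5.
  k = 2: m = 10, d = 5, a = ⌊(12 + 10)/5⌋ = 4; p/q = (4·25 + 12)/(4·2 + 1) = 112/9; p² − 155·q² = 12544 − 12555 = -11.
  k = 3: m = 10, d = 11, a = ⌊(12 + 10)/11⌋ = 2; p/q = (2·112 + 25)/(2·9 + 2) = 249/20; p² − 155·q² = 62001 − 62000 = 1.
  The first convergent with p² − 155·q² = 1 gives the fundamental solution (x₁, y₁) = (249, 20).
Step 2: Apply the recurrence (x_{n+1}, y_{n+1}) = (x₁x_n + 155y₁y_n, x₁y_n + y₁x_n) repeatedly.
  From (x_1, y_1) = (249, 20): x_2 = 249·249 + 155·20·20 = 124001; y_2 = 249·20 + 20·249 = 9960.
  From (x_2, y_2) = (124001, 9960): x_3 = 249·124001 + 155·20·9960 = 61752249; y_3 = 249·9960 + 20·124001 = 4960060.
  From (x_3, y_3) = (61752249, 4960060): x_4 = 249·61752249 + 155·20·4960060 = 30752496001; y_4 = 249·4960060 + 20·61752249 = 2470099920.
Step 3: Verify x_4² - 155·y_4² = 945716010291520992001 - 945716010291520992000 = 1 (should be 1). ✓

(x_1, y_1) = (249, 20); (x_4, y_4) = (30752496001, 2470099920).


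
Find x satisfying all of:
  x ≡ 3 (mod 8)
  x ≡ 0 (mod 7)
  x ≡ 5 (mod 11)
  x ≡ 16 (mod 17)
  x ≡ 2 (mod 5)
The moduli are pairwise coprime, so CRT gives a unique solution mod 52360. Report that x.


Product of moduli M = 8 · 7 · 11 · 17 · 5 = 52360.
Merge one congruence at a time:
  Start: x ≡ 3 (mod 8).
  Combine with x ≡ 0 (mod 7); new modulus lcm = 56.
    Write x = 3 + 8·t and substitute into x ≡ 0 (mod 7): 8·t ≡ 0 − 3 = -3 (mod 7).
    Reduce coefficients mod 7: 1·t ≡ 4 (mod 7).
    So t ≡ 4 (mod 7).
    Then x = 3 + 8·4 = 35, valid modulo lcm(8, 7) = 56: x ≡ 35 (mod 56).
  Combine with x ≡ 5 (mod 11); new modulus lcm = 616.
    Write x = 35 + 56·t and substitute into x ≡ 5 (mod 11): 56·t ≡ 5 − 35 = -30 (mod 11).
    Reduce coefficients mod 11: 1·t ≡ 3 (mod 11).
    So t ≡ 3 (mod 11).
    Then x = 35 + 56·3 = 203, valid modulo lcm(56, 11) = 616: x ≡ 203 (mod 616).
  Combine with x ≡ 16 (mod 17); new modulus lcm = 10472.
    Write x = 203 + 616·t and substitute into x ≡ 16 (mod 17): 616·t ≡ 16 − 203 = -187 (mod 17).
    Reduce coefficients mod 17: 4·t ≡ 0 (mod 17).
    The inverse of 4 mod 17 is 13 (since 4·13 = 52 = 3·17 + 1), so t ≡ 13·0 = 0 ≡ 0 (mod 17).
    Then x = 203 + 616·0 = 203, valid modulo lcm(616, 17) = 10472: x ≡ 203 (mod 10472).
  Combine with x ≡ 2 (mod 5); new modulus lcm = 52360.
    Write x = 203 + 10472·t and substitute into x ≡ 2 (mod 5): 10472·t ≡ 2 − 203 = -201 (mod 5).
    Reduce coefficients mod 5: 2·t ≡ 4 (mod 5).
    The inverse of 2 mod 5 is 3 (since 2·3 = 6 = 1·5 + 1), so t ≡ 3·4 = 12 ≡ 2 (mod 5).
    Then x = 203 + 10472·2 = 21147, valid modulo lcm(10472, 5) = 52360: x ≡ 21147 (mod 52360).
Verify against each original: 21147 mod 8 = 3, 21147 mod 7 = 0, 21147 mod 11 = 5, 21147 mod 17 = 16, 21147 mod 5 = 2.

x ≡ 21147 (mod 52360).


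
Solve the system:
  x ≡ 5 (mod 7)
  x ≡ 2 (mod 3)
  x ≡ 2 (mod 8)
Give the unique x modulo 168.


Moduli 7, 3, 8 are pairwise coprime; by CRT there is a unique solution modulo M = 7 · 3 · 8 = 168.
Solve pairwise, accumulating the modulus:
  Start with x ≡ 5 (mod 7).
  Combine with x ≡ 2 (mod 3): since gcd(7, 3) = 1, we get a unique residue mod 21.
    Write x = 5 + 7·t and substitute into x ≡ 2 (mod 3): 7·t ≡ 2 − 5 = -3 (mod 3).
    Reduce coefficients mod 3: 1·t ≡ 0 (mod 3).
    So t ≡ 0 (mod 3).
    Then x = 5 + 7·0 = 5, valid modulo lcm(7, 3) = 21: x ≡ 5 (mod 21).
  Combine with x ≡ 2 (mod 8): since gcd(21, 8) = 1, we get a unique residue mod 168.
    Write x = 5 + 21·t and substitute into x ≡ 2 (mod 8): 21·t ≡ 2 − 5 = -3 (mod 8).
    Reduce coefficients mod 8: 5·t ≡ 5 (mod 8).
    The inverse of 5 mod 8 is 5 (since 5·5 = 25 = 3·8 + 1), so t ≡ 5·5 = 25 ≡ 1 (mod 8).
    Then x = 5 + 21·1 = 26, valid modulo lcm(21, 8) = 168: x ≡ 26 (mod 168).
Verify: 26 mod 7 = 5 ✓, 26 mod 3 = 2 ✓, 26 mod 8 = 2 ✓.

x ≡ 26 (mod 168).


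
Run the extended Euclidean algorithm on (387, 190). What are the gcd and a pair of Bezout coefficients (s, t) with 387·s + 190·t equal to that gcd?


Euclidean algorithm on (387, 190) — divide until remainder is 0:
  387 = 2 · 190 + 7
  190 = 27 · 7 + 1
  7 = 7 · 1 + 0
gcd(387, 190) = 1.
Track Bezout coefficients alongside the remainders: start with r₀ = 387 = a·1 + b·0 (s = 1, t = 0) and r₁ = 190 = a·0 + b·1 (s = 0, t = 1); each new remainder r_{k+1} = r_{k-1} − q_k·r_k inherits s_{k+1} = s_{k-1} − q_k·s_k, t_{k+1} = t_{k-1} − q_k·t_k, so r_k = a·s_k + b·t_k at every step:
  q = 2: r = 7, s = 1 − 2·0 = 1, t = 0 − 2·1 = -2  (check: 387·1 + 190·(-2) = 7)
  q = 27: r = 1, s = 0 − 27·1 = -27, t = 1 − 27·(-2) = 55  (check: 387·(-27) + 190·55 = 1)
The row with r = 1 (the gcd) gives the Bezout coefficients s = -27, t = 55.
Result: 387 · (-27) + 190 · (55) = 1.

gcd(387, 190) = 1; s = -27, t = 55 (check: 387·(-27) + 190·55 = 1).


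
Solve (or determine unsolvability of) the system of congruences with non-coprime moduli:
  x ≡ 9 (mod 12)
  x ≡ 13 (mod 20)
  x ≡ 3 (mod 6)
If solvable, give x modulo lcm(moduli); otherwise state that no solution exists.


Moduli 12, 20, 6 are not pairwise coprime, so CRT works modulo lcm(m_i) when all pairwise compatibility conditions hold.
Pairwise compatibility: gcd(m_i, m_j) must divide a_i - a_j for every pair.
Merge one congruence at a time:
  Start: x ≡ 9 (mod 12).
  Combine with x ≡ 13 (mod 20): gcd(12, 20) = 4; 13 - 9 = 4, which IS divisible by 4, so compatible.
    Write x = 9 + 12·t and substitute into x ≡ 13 (mod 20): 12·t ≡ 13 − 9 = 4 (mod 20).
    Divide the congruence (and modulus) by g = 4: 3·t ≡ 1 (mod 5).
    The inverse of 3 mod 5 is 2 (since 3·2 = 6 = 1·5 + 1), so t ≡ 2·1 = 2 ≡ 2 (mod 5).
    Then x = 9 + 12·2 = 33, valid modulo lcm(12, 20) = 60: x ≡ 33 (mod 60).
  Combine with x ≡ 3 (mod 6): gcd(60, 6) = 6; 3 - 33 = -30, which IS divisible by 6, so compatible.
    Write x = 33 + 60·t and substitute into x ≡ 3 (mod 6): 60·t ≡ 3 − 33 = -30 (mod 6).
    Divide the congruence (and modulus) by g = 6: 10·t ≡ -5 (mod 1).
    Modulo 1 every t works; take t = 0.
    Then x = 33 + 60·0 = 33, valid modulo lcm(60, 6) = 60: x ≡ 33 (mod 60).
Verify: 33 mod 12 = 9, 33 mod 20 = 13, 33 mod 6 = 3.

x ≡ 33 (mod 60).


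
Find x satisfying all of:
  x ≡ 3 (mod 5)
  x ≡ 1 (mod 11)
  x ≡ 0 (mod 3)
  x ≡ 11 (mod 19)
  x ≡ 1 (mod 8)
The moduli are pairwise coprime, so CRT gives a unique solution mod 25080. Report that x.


Product of moduli M = 5 · 11 · 3 · 19 · 8 = 25080.
Merge one congruence at a time:
  Start: x ≡ 3 (mod 5).
  Combine with x ≡ 1 (mod 11); new modulus lcm = 55.
    Write x = 3 + 5·t and substitute into x ≡ 1 (mod 11): 5·t ≡ 1 − 3 = -2 (mod 11).
    Reduce coefficients mod 11: 5·t ≡ 9 (mod 11).
    The inverse of 5 mod 11 is 9 (since 5·9 = 45 = 4·11 + 1), so t ≡ 9·9 = 81 ≡ 4 (mod 11).
    Then x = 3 + 5·4 = 23, valid modulo lcm(5, 11) = 55: x ≡ 23 (mod 55).
  Combine with x ≡ 0 (mod 3); new modulus lcm = 165.
    Write x = 23 + 55·t and substitute into x ≡ 0 (mod 3): 55·t ≡ 0 − 23 = -23 (mod 3).
    Reduce coefficients mod 3: 1·t ≡ 1 (mod 3).
    So t ≡ 1 (mod 3).
    Then x = 23 + 55·1 = 78, valid modulo lcm(55, 3) = 165: x ≡ 78 (mod 165).
  Combine with x ≡ 11 (mod 19); new modulus lcm = 3135.
    Write x = 78 + 165·t and substitute into x ≡ 11 (mod 19): 165·t ≡ 11 − 78 = -67 (mod 19).
    Reduce coefficients mod 19: 13·t ≡ 9 (mod 19).
    The inverse of 13 mod 19 is 3 (since 13·3 = 39 = 2·19 + 1), so t ≡ 3·9 = 27 ≡ 8 (mod 19).
    Then x = 78 + 165·8 = 1398, valid modulo lcm(165, 19) = 3135: x ≡ 1398 (mod 3135).
  Combine with x ≡ 1 (mod 8); new modulus lcm = 25080.
    Write x = 1398 + 3135·t and substitute into x ≡ 1 (mod 8): 3135·t ≡ 1 − 1398 = -1397 (mod 8).
    Reduce coefficients mod 8: 7·t ≡ 3 (mod 8).
    The inverse of 7 mod 8 is 7 (since 7·7 = 49 = 6·8 + 1), so t ≡ 7·3 = 21 ≡ 5 (mod 8).
    Then x = 1398 + 3135·5 = 17073, valid modulo lcm(3135, 8) = 25080: x ≡ 17073 (mod 25080).
Verify against each original: 17073 mod 5 = 3, 17073 mod 11 = 1, 17073 mod 3 = 0, 17073 mod 19 = 11, 17073 mod 8 = 1.

x ≡ 17073 (mod 25080).


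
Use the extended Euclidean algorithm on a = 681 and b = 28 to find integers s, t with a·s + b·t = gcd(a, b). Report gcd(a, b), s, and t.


Euclidean algorithm on (681, 28) — divide until remainder is 0:
  681 = 24 · 28 + 9
  28 = 3 · 9 + 1
  9 = 9 · 1 + 0
gcd(681, 28) = 1.
Track Bezout coefficients alongside the remainders: start with r₀ = 681 = a·1 + b·0 (s = 1, t = 0) and r₁ = 28 = a·0 + b·1 (s = 0, t = 1); each new remainder r_{k+1} = r_{k-1} − q_k·r_k inherits s_{k+1} = s_{k-1} − q_k·s_k, t_{k+1} = t_{k-1} − q_k·t_k, so r_k = a·s_k + b·t_k at every step:
  q = 24: r = 9, s = 1 − 24·0 = 1, t = 0 − 24·1 = -24  (check: 681·1 + 28·(-24) = 9)
  q = 3: r = 1, s = 0 − 3·1 = -3, t = 1 − 3·(-24) = 73  (check: 681·(-3) + 28·73 = 1)
The row with r = 1 (the gcd) gives the Bezout coefficients s = -3, t = 73.
Result: 681 · (-3) + 28 · (73) = 1.

gcd(681, 28) = 1; s = -3, t = 73 (check: 681·(-3) + 28·73 = 1).


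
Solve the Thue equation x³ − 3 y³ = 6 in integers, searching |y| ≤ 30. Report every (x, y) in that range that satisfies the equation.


The equation is x³ - 3y³ = 6. For fixed y, x³ = 3·y³ + 6, so a solution requires the RHS to be a perfect cube.
Strategy: iterate y from -30 to 30, compute RHS = 3·y³ + 6, and check whether it is a (positive or negative) perfect cube.
Check small values of y:
  y = 0: RHS = 6 is not a perfect cube.
  y = 1: RHS = 9 is not a perfect cube.
  y = -1: RHS = 3 is not a perfect cube.
  y = 2: RHS = 30 is not a perfect cube.
  y = -2: RHS = -18 is not a perfect cube.
  y = 3: RHS = 87 is not a perfect cube.
  y = -3: RHS = -75 is not a perfect cube.
Continuing the search up to |y| = 30 finds no solutions either.
No (x, y) in the scanned range satisfies the equation.

No integer solutions with |y| ≤ 30.


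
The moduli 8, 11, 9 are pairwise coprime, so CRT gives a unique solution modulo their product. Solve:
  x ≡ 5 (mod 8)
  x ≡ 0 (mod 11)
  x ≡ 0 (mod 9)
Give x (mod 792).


Moduli 8, 11, 9 are pairwise coprime; by CRT there is a unique solution modulo M = 8 · 11 · 9 = 792.
Solve pairwise, accumulating the modulus:
  Start with x ≡ 5 (mod 8).
  Combine with x ≡ 0 (mod 11): since gcd(8, 11) = 1, we get a unique residue mod 88.
    Write x = 5 + 8·t and substitute into x ≡ 0 (mod 11): 8·t ≡ 0 − 5 = -5 (mod 11).
    Reduce coefficients mod 11: 8·t ≡ 6 (mod 11).
    The inverse of 8 mod 11 is 7 (since 8·7 = 56 = 5·11 + 1), so t ≡ 7·6 = 42 ≡ 9 (mod 11).
    Then x = 5 + 8·9 = 77, valid modulo lcm(8, 11) = 88: x ≡ 77 (mod 88).
  Combine with x ≡ 0 (mod 9): since gcd(88, 9) = 1, we get a unique residue mod 792.
    Write x = 77 + 88·t and substitute into x ≡ 0 (mod 9): 88·t ≡ 0 − 77 = -77 (mod 9).
    Reduce coefficients mod 9: 7·t ≡ 4 (mod 9).
    The inverse of 7 mod 9 is 4 (since 7·4 = 28 = 3·9 + 1), so t ≡ 4·4 = 16 ≡ 7 (mod 9).
    Then x = 77 + 88·7 = 693, valid modulo lcm(88, 9) = 792: x ≡ 693 (mod 792).
Verify: 693 mod 8 = 5 ✓, 693 mod 11 = 0 ✓, 693 mod 9 = 0 ✓.

x ≡ 693 (mod 792).


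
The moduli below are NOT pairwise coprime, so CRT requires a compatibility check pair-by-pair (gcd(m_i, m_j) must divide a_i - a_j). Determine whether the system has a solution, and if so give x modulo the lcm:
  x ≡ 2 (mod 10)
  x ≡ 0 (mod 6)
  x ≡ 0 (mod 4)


Moduli 10, 6, 4 are not pairwise coprime, so CRT works modulo lcm(m_i) when all pairwise compatibility conditions hold.
Pairwise compatibility: gcd(m_i, m_j) must divide a_i - a_j for every pair.
Merge one congruence at a time:
  Start: x ≡ 2 (mod 10).
  Combine with x ≡ 0 (mod 6): gcd(10, 6) = 2; 0 - 2 = -2, which IS divisible by 2, so compatible.
    Write x = 2 + 10·t and substitute into x ≡ 0 (mod 6): 10·t ≡ 0 − 2 = -2 (mod 6).
    Divide the congruence (and modulus) by g = 2: 5·t ≡ -1 (mod 3).
    Reduce coefficients mod 3: 2·t ≡ 2 (mod 3).
    The inverse of 2 mod 3 is 2 (since 2·2 = 4 = 1·3 + 1), so t ≡ 2·2 = 4 ≡ 1 (mod 3).
    Then x = 2 + 10·1 = 12, valid modulo lcm(10, 6) = 30: x ≡ 12 (mod 30).
  Combine with x ≡ 0 (mod 4): gcd(30, 4) = 2; 0 - 12 = -12, which IS divisible by 2, so compatible.
    Write x = 12 + 30·t and substitute into x ≡ 0 (mod 4): 30·t ≡ 0 − 12 = -12 (mod 4).
    Divide the congruence (and modulus) by g = 2: 15·t ≡ -6 (mod 2).
    Reduce coefficients mod 2: 1·t ≡ 0 (mod 2).
    So t ≡ 0 (mod 2).
    Then x = 12 + 30·0 = 12, valid modulo lcm(30, 4) = 60: x ≡ 12 (mod 60).
Verify: 12 mod 10 = 2, 12 mod 6 = 0, 12 mod 4 = 0.

x ≡ 12 (mod 60).


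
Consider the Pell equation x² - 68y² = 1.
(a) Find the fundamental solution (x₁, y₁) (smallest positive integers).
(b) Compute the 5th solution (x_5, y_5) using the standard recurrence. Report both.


Step 1: Find the fundamental solution (x₁, y₁) of x² - 68y² = 1.
  Expand √68 as a continued fraction. a₀ = ⌊√68⌋ = 8; iterate m_{k+1} = d_k·a_k − m_k, d_{k+1} = (68 − m_{k+1}²)/d_k, a_{k+1} = ⌊(a₀ + m_{k+1})/d_{k+1}⌋ (starting m₀ = 0, d₀ = 1), with convergents p_k = a_k·p_{k-1} + p_{k-2}, q_k = a_k·q_{k-1} + q_{k-2} (p₋₁ = 1, q₋₁ = 0):
  k = 0: a₀ = 8; p₀/q₀ = 8/1; p₀² − 68·q₀² = 64 − 68 = -4.
  k = 1: m = 8, d = 4, a = ⌊(8 + 8)/4⌋ = 4; p/q = (4·8 + 1)/(4·1 + 0) = 33/4; p² − 68·q² = 1089 − 1088 = 1.
  The first convergent with p² − 68·q² = 1 gives the fundamental solution (x₁, y₁) = (33, 4).
Step 2: Apply the recurrence (x_{n+1}, y_{n+1}) = (x₁x_n + 68y₁y_n, x₁y_n + y₁x_n) repeatedly.
  From (x_1, y_1) = (33, 4): x_2 = 33·33 + 68·4·4 = 2177; y_2 = 33·4 + 4·33 = 264.
  From (x_2, y_2) = (2177, 264): x_3 = 33·2177 + 68·4·264 = 143649; y_3 = 33·264 + 4·2177 = 17420.
  From (x_3, y_3) = (143649, 17420): x_4 = 33·143649 + 68·4·17420 = 9478657; y_4 = 33·17420 + 4·143649 = 1149456.
  From (x_4, y_4) = (9478657, 1149456): x_5 = 33·9478657 + 68·4·1149456 = 625447713; y_5 = 33·1149456 + 4·9478657 = 75846676.
Step 3: Verify x_5² - 68·y_5² = 391184841696930369 - 391184841696930368 = 1 (should be 1). ✓

(x_1, y_1) = (33, 4); (x_5, y_5) = (625447713, 75846676).


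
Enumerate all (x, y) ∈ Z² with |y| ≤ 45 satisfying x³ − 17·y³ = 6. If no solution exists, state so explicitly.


The equation is x³ - 17y³ = 6. For fixed y, x³ = 17·y³ + 6, so a solution requires the RHS to be a perfect cube.
Strategy: iterate y from -45 to 45, compute RHS = 17·y³ + 6, and check whether it is a (positive or negative) perfect cube.
Check small values of y:
  y = 0: RHS = 6 is not a perfect cube.
  y = 1: RHS = 23 is not a perfect cube.
  y = -1: RHS = -11 is not a perfect cube.
  y = 2: RHS = 142 is not a perfect cube.
  y = -2: RHS = -130 is not a perfect cube.
  y = 3: RHS = 465 is not a perfect cube.
  y = -3: RHS = -453 is not a perfect cube.
Continuing the search up to |y| = 45 finds no solutions either.
No (x, y) in the scanned range satisfies the equation.

No integer solutions with |y| ≤ 45.


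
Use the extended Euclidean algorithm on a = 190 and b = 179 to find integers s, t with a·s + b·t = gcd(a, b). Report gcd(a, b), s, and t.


Euclidean algorithm on (190, 179) — divide until remainder is 0:
  190 = 1 · 179 + 11
  179 = 16 · 11 + 3
  11 = 3 · 3 + 2
  3 = 1 · 2 + 1
  2 = 2 · 1 + 0
gcd(190, 179) = 1.
Track Bezout coefficients alongside the remainders: start with r₀ = 190 = a·1 + b·0 (s = 1, t = 0) and r₁ = 179 = a·0 + b·1 (s = 0, t = 1); each new remainder r_{k+1} = r_{k-1} − q_k·r_k inherits s_{k+1} = s_{k-1} − q_k·s_k, t_{k+1} = t_{k-1} − q_k·t_k, so r_k = a·s_k + b·t_k at every step:
  q = 1: r = 11, s = 1 − 1·0 = 1, t = 0 − 1·1 = -1  (check: 190·1 + 179·(-1) = 11)
  q = 16: r = 3, s = 0 − 16·1 = -16, t = 1 − 16·(-1) = 17  (check: 190·(-16) + 179·17 = 3)
  q = 3: r = 2, s = 1 − 3·(-16) = 49, t = -1 − 3·17 = -52  (check: 190·49 + 179·(-52) = 2)
  q = 1: r = 1, s = -16 − 1·49 = -65, t = 17 − 1·(-52) = 69  (check: 190·(-65) + 179·69 = 1)
The row with r = 1 (the gcd) gives the Bezout coefficients s = -65, t = 69.
Result: 190 · (-65) + 179 · (69) = 1.

gcd(190, 179) = 1; s = -65, t = 69 (check: 190·(-65) + 179·69 = 1).


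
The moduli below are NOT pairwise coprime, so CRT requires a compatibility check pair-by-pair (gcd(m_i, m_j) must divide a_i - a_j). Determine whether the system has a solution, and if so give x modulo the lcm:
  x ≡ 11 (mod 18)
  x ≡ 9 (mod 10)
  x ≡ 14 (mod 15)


Moduli 18, 10, 15 are not pairwise coprime, so CRT works modulo lcm(m_i) when all pairwise compatibility conditions hold.
Pairwise compatibility: gcd(m_i, m_j) must divide a_i - a_j for every pair.
Merge one congruence at a time:
  Start: x ≡ 11 (mod 18).
  Combine with x ≡ 9 (mod 10): gcd(18, 10) = 2; 9 - 11 = -2, which IS divisible by 2, so compatible.
    Write x = 11 + 18·t and substitute into x ≡ 9 (mod 10): 18·t ≡ 9 − 11 = -2 (mod 10).
    Divide the congruence (and modulus) by g = 2: 9·t ≡ -1 (mod 5).
    Reduce coefficients mod 5: 4·t ≡ 4 (mod 5).
    The inverse of 4 mod 5 is 4 (since 4·4 = 16 = 3·5 + 1), so t ≡ 4·4 = 16 ≡ 1 (mod 5).
    Then x = 11 + 18·1 = 29, valid modulo lcm(18, 10) = 90: x ≡ 29 (mod 90).
  Combine with x ≡ 14 (mod 15): gcd(90, 15) = 15; 14 - 29 = -15, which IS divisible by 15, so compatible.
    Write x = 29 + 90·t and substitute into x ≡ 14 (mod 15): 90·t ≡ 14 − 29 = -15 (mod 15).
    Divide the congruence (and modulus) by g = 15: 6·t ≡ -1 (mod 1).
    Modulo 1 every t works; take t = 0.
    Then x = 29 + 90·0 = 29, valid modulo lcm(90, 15) = 90: x ≡ 29 (mod 90).
Verify: 29 mod 18 = 11, 29 mod 10 = 9, 29 mod 15 = 14.

x ≡ 29 (mod 90).


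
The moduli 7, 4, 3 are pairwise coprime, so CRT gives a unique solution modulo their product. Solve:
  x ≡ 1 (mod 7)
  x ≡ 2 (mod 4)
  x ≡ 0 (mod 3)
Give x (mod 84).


Moduli 7, 4, 3 are pairwise coprime; by CRT there is a unique solution modulo M = 7 · 4 · 3 = 84.
Solve pairwise, accumulating the modulus:
  Start with x ≡ 1 (mod 7).
  Combine with x ≡ 2 (mod 4): since gcd(7, 4) = 1, we get a unique residue mod 28.
    Write x = 1 + 7·t and substitute into x ≡ 2 (mod 4): 7·t ≡ 2 − 1 = 1 (mod 4).
    Reduce coefficients mod 4: 3·t ≡ 1 (mod 4).
    The inverse of 3 mod 4 is 3 (since 3·3 = 9 = 2·4 + 1), so t ≡ 3·1 = 3 ≡ 3 (mod 4).
    Then x = 1 + 7·3 = 22, valid modulo lcm(7, 4) = 28: x ≡ 22 (mod 28).
  Combine with x ≡ 0 (mod 3): since gcd(28, 3) = 1, we get a unique residue mod 84.
    Write x = 22 + 28·t and substitute into x ≡ 0 (mod 3): 28·t ≡ 0 − 22 = -22 (mod 3).
    Reduce coefficients mod 3: 1·t ≡ 2 (mod 3).
    So t ≡ 2 (mod 3).
    Then x = 22 + 28·2 = 78, valid modulo lcm(28, 3) = 84: x ≡ 78 (mod 84).
Verify: 78 mod 7 = 1 ✓, 78 mod 4 = 2 ✓, 78 mod 3 = 0 ✓.

x ≡ 78 (mod 84).


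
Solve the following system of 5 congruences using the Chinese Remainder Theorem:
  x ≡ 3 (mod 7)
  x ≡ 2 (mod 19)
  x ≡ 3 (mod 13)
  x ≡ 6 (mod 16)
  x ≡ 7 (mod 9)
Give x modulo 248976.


Product of moduli M = 7 · 19 · 13 · 16 · 9 = 248976.
Merge one congruence at a time:
  Start: x ≡ 3 (mod 7).
  Combine with x ≡ 2 (mod 19); new modulus lcm = 133.
    Write x = 3 + 7·t and substitute into x ≡ 2 (mod 19): 7·t ≡ 2 − 3 = -1 (mod 19).
    Reduce coefficients mod 19: 7·t ≡ 18 (mod 19).
    The inverse of 7 mod 19 is 11 (since 7·11 = 77 = 4·19 + 1), so t ≡ 11·18 = 198 ≡ 8 (mod 19).
    Then x = 3 + 7·8 = 59, valid modulo lcm(7, 19) = 133: x ≡ 59 (mod 133).
  Combine with x ≡ 3 (mod 13); new modulus lcm = 1729.
    Write x = 59 + 133·t and substitute into x ≡ 3 (mod 13): 133·t ≡ 3 − 59 = -56 (mod 13).
    Reduce coefficients mod 13: 3·t ≡ 9 (mod 13).
    The inverse of 3 mod 13 is 9 (since 3·9 = 27 = 2·13 + 1), so t ≡ 9·9 = 81 ≡ 3 (mod 13).
    Then x = 59 + 133·3 = 458, valid modulo lcm(133, 13) = 1729: x ≡ 458 (mod 1729).
  Combine with x ≡ 6 (mod 16); new modulus lcm = 27664.
    Write x = 458 + 1729·t and substitute into x ≡ 6 (mod 16): 1729·t ≡ 6 − 458 = -452 (mod 16).
    Reduce coefficients mod 16: 1·t ≡ 12 (mod 16).
    So t ≡ 12 (mod 16).
    Then x = 458 + 1729·12 = 21206, valid modulo lcm(1729, 16) = 27664: x ≡ 21206 (mod 27664).
  Combine with x ≡ 7 (mod 9); new modulus lcm = 248976.
    Write x = 21206 + 27664·t and substitute into x ≡ 7 (mod 9): 27664·t ≡ 7 − 21206 = -21199 (mod 9).
    Reduce coefficients mod 9: 7·t ≡ 5 (mod 9).
    The inverse of 7 mod 9 is 4 (since 7·4 = 28 = 3·9 + 1), so t ≡ 4·5 = 20 ≡ 2 (mod 9).
    Then x = 21206 + 27664·2 = 76534, valid modulo lcm(27664, 9) = 248976: x ≡ 76534 (mod 248976).
Verify against each original: 76534 mod 7 = 3, 76534 mod 19 = 2, 76534 mod 13 = 3, 76534 mod 16 = 6, 76534 mod 9 = 7.

x ≡ 76534 (mod 248976).


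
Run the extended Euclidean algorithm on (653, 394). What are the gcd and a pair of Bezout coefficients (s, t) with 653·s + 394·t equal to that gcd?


Euclidean algorithm on (653, 394) — divide until remainder is 0:
  653 = 1 · 394 + 259
  394 = 1 · 259 + 135
  259 = 1 · 135 + 124
  135 = 1 · 124 + 11
  124 = 11 · 11 + 3
  11 = 3 · 3 + 2
  3 = 1 · 2 + 1
  2 = 2 · 1 + 0
gcd(653, 394) = 1.
Track Bezout coefficients alongside the remainders: start with r₀ = 653 = a·1 + b·0 (s = 1, t = 0) and r₁ = 394 = a·0 + b·1 (s = 0, t = 1); each new remainder r_{k+1} = r_{k-1} − q_k·r_k inherits s_{k+1} = s_{k-1} − q_k·s_k, t_{k+1} = t_{k-1} − q_k·t_k, so r_k = a·s_k + b·t_k at every step:
  q = 1: r = 259, s = 1 − 1·0 = 1, t = 0 − 1·1 = -1  (check: 653·1 + 394·(-1) = 259)
  q = 1: r = 135, s = 0 − 1·1 = -1, t = 1 − 1·(-1) = 2  (check: 653·(-1) + 394·2 = 135)
  q = 1: r = 124, s = 1 − 1·(-1) = 2, t = -1 − 1·2 = -3  (check: 653·2 + 394·(-3) = 124)
  q = 1: r = 11, s = -1 − 1·2 = -3, t = 2 − 1·(-3) = 5  (check: 653·(-3) + 394·5 = 11)
  q = 11: r = 3, s = 2 − 11·(-3) = 35, t = -3 − 11·5 = -58  (check: 653·35 + 394·(-58) = 3)
  q = 3: r = 2, s = -3 − 3·35 = -108, t = 5 − 3·(-58) = 179  (check: 653·(-108) + 394·179 = 2)
  q = 1: r = 1, s = 35 − 1·(-108) = 143, t = -58 − 1·179 = -237  (check: 653·143 + 394·(-237) = 1)
The row with r = 1 (the gcd) gives the Bezout coefficients s = 143, t = -237.
Result: 653 · (143) + 394 · (-237) = 1.

gcd(653, 394) = 1; s = 143, t = -237 (check: 653·143 + 394·(-237) = 1).


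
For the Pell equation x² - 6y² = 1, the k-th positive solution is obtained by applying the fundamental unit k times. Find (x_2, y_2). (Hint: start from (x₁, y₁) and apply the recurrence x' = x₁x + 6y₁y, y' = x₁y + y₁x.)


Step 1: Find the fundamental solution (x₁, y₁) of x² - 6y² = 1.
  Expand √6 as a continued fraction. a₀ = ⌊√6⌋ = 2; iterate m_{k+1} = d_k·a_k − m_k, d_{k+1} = (6 − m_{k+1}²)/d_k, a_{k+1} = ⌊(a₀ + m_{k+1})/d_{k+1}⌋ (starting m₀ = 0, d₀ = 1), with convergents p_k = a_k·p_{k-1} + p_{k-2}, q_k = a_k·q_{k-1} + q_{k-2} (p₋₁ = 1, q₋₁ = 0):
  k = 0: a₀ = 2; p₀/q₀ = 2/1; p₀² − 6·q₀² = 4 − 6 = -2.
  k = 1: m = 2, d = 2, a = ⌊(2 + 2)/2⌋ = 2; p/q = (2·2 + 1)/(2·1 + 0) = 5/2; p² − 6·q² = 25 − 24 = 1.
  The first convergent with p² − 6·q² = 1 gives the fundamental solution (x₁, y₁) = (5, 2).
Step 2: Apply the recurrence (x_{n+1}, y_{n+1}) = (x₁x_n + 6y₁y_n, x₁y_n + y₁x_n) repeatedly.
  From (x_1, y_1) = (5, 2): x_2 = 5·5 + 6·2·2 = 49; y_2 = 5·2 + 2·5 = 20.
Step 3: Verify x_2² - 6·y_2² = 2401 - 2400 = 1 (should be 1). ✓

(x_1, y_1) = (5, 2); (x_2, y_2) = (49, 20).


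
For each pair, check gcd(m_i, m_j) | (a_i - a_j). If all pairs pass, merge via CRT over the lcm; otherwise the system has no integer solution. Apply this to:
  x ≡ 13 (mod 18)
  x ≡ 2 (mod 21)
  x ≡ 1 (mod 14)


Moduli 18, 21, 14 are not pairwise coprime, so CRT works modulo lcm(m_i) when all pairwise compatibility conditions hold.
Pairwise compatibility: gcd(m_i, m_j) must divide a_i - a_j for every pair.
Merge one congruence at a time:
  Start: x ≡ 13 (mod 18).
  Combine with x ≡ 2 (mod 21): gcd(18, 21) = 3, and 2 - 13 = -11 is NOT divisible by 3.
    ⇒ system is inconsistent (no integer solution).

No solution (the system is inconsistent).


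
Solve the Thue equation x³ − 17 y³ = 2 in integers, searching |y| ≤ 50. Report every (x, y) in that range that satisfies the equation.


The equation is x³ - 17y³ = 2. For fixed y, x³ = 17·y³ + 2, so a solution requires the RHS to be a perfect cube.
Strategy: iterate y from -50 to 50, compute RHS = 17·y³ + 2, and check whether it is a (positive or negative) perfect cube.
Check small values of y:
  y = 0: RHS = 2 is not a perfect cube.
  y = 1: RHS = 19 is not a perfect cube.
  y = -1: RHS = -15 is not a perfect cube.
  y = 2: RHS = 138 is not a perfect cube.
  y = -2: RHS = -134 is not a perfect cube.
  y = 3: RHS = 461 is not a perfect cube.
  y = -3: RHS = -457 is not a perfect cube.
Continuing the search up to |y| = 50 finds no solutions either.
No (x, y) in the scanned range satisfies the equation.

No integer solutions with |y| ≤ 50.


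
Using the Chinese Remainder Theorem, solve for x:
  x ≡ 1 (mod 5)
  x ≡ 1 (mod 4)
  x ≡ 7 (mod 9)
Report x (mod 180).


Moduli 5, 4, 9 are pairwise coprime; by CRT there is a unique solution modulo M = 5 · 4 · 9 = 180.
Solve pairwise, accumulating the modulus:
  Start with x ≡ 1 (mod 5).
  Combine with x ≡ 1 (mod 4): since gcd(5, 4) = 1, we get a unique residue mod 20.
    Write x = 1 + 5·t and substitute into x ≡ 1 (mod 4): 5·t ≡ 1 − 1 = 0 (mod 4).
    Reduce coefficients mod 4: 1·t ≡ 0 (mod 4).
    So t ≡ 0 (mod 4).
    Then x = 1 + 5·0 = 1, valid modulo lcm(5, 4) = 20: x ≡ 1 (mod 20).
  Combine with x ≡ 7 (mod 9): since gcd(20, 9) = 1, we get a unique residue mod 180.
    Write x = 1 + 20·t and substitute into x ≡ 7 (mod 9): 20·t ≡ 7 − 1 = 6 (mod 9).
    Reduce coefficients mod 9: 2·t ≡ 6 (mod 9).
    The inverse of 2 mod 9 is 5 (since 2·5 = 10 = 1·9 + 1), so t ≡ 5·6 = 30 ≡ 3 (mod 9).
    Then x = 1 + 20·3 = 61, valid modulo lcm(20, 9) = 180: x ≡ 61 (mod 180).
Verify: 61 mod 5 = 1 ✓, 61 mod 4 = 1 ✓, 61 mod 9 = 7 ✓.

x ≡ 61 (mod 180).


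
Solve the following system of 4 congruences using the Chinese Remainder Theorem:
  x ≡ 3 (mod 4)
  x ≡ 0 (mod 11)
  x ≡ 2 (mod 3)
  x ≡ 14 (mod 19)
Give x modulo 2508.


Product of moduli M = 4 · 11 · 3 · 19 = 2508.
Merge one congruence at a time:
  Start: x ≡ 3 (mod 4).
  Combine with x ≡ 0 (mod 11); new modulus lcm = 44.
    Write x = 3 + 4·t and substitute into x ≡ 0 (mod 11): 4·t ≡ 0 − 3 = -3 (mod 11).
    Reduce coefficients mod 11: 4·t ≡ 8 (mod 11).
    The inverse of 4 mod 11 is 3 (since 4·3 = 12 = 1·11 + 1), so t ≡ 3·8 = 24 ≡ 2 (mod 11).
    Then x = 3 + 4·2 = 11, valid modulo lcm(4, 11) = 44: x ≡ 11 (mod 44).
  Combine with x ≡ 2 (mod 3); new modulus lcm = 132.
    Write x = 11 + 44·t and substitute into x ≡ 2 (mod 3): 44·t ≡ 2 − 11 = -9 (mod 3).
    Reduce coefficients mod 3: 2·t ≡ 0 (mod 3).
    The inverse of 2 mod 3 is 2 (since 2·2 = 4 = 1·3 + 1), so t ≡ 2·0 = 0 ≡ 0 (mod 3).
    Then x = 11 + 44·0 = 11, valid modulo lcm(44, 3) = 132: x ≡ 11 (mod 132).
  Combine with x ≡ 14 (mod 19); new modulus lcm = 2508.
    Write x = 11 + 132·t and substitute into x ≡ 14 (mod 19): 132·t ≡ 14 − 11 = 3 (mod 19).
    Reduce coefficients mod 19: 18·t ≡ 3 (mod 19).
    The inverse of 18 mod 19 is 18 (since 18·18 = 324 = 17·19 + 1), so t ≡ 18·3 = 54 ≡ 16 (mod 19).
    Then x = 11 + 132·16 = 2123, valid modulo lcm(132, 19) = 2508: x ≡ 2123 (mod 2508).
Verify against each original: 2123 mod 4 = 3, 2123 mod 11 = 0, 2123 mod 3 = 2, 2123 mod 19 = 14.

x ≡ 2123 (mod 2508).


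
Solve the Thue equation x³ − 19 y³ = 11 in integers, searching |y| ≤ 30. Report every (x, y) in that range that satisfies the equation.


The equation is x³ - 19y³ = 11. For fixed y, x³ = 19·y³ + 11, so a solution requires the RHS to be a perfect cube.
Strategy: iterate y from -30 to 30, compute RHS = 19·y³ + 11, and check whether it is a (positive or negative) perfect cube.
Check small values of y:
  y = 0: RHS = 11 is not a perfect cube.
  y = 1: RHS = 30 is not a perfect cube.
  y = -1: RHS = -8 = (-2)³ ⇒ x = -2 works.
  y = 2: RHS = 163 is not a perfect cube.
  y = -2: RHS = -141 is not a perfect cube.
  y = 3: RHS = 524 is not a perfect cube.
  y = -3: RHS = -502 is not a perfect cube.
Continuing the search up to |y| = 30 finds no further solutions beyond those listed.
Collected solutions: (-2, -1).

Solutions (with |y| ≤ 30): (-2, -1).
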